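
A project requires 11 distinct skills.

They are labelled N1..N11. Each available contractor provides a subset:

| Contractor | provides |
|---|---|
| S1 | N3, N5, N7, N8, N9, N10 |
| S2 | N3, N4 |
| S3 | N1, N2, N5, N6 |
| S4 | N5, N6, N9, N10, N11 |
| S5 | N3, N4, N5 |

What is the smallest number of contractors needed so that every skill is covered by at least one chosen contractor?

S1 and S2 and S3 and S4 together: S1 ∪ S2 ∪ S3 ∪ S4 = {N1, N2, N3, N4, N5, N6, N7, N8, N9, N10, N11} — every skill is covered.
No 3 of the 5 contractors cover everything (all 10 combinations miss at least one skill), so 4 is optimal.

4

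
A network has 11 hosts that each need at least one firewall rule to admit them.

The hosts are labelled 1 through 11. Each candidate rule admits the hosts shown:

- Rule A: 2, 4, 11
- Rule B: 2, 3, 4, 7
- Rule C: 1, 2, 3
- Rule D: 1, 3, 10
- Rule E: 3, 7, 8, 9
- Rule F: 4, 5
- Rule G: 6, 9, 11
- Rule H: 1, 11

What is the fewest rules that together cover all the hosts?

5

Take {C, D, E, F, G}. Their union is {1, 2, 3, 4, 5, 6, 7, 8, 9, 10, 11}, which is all 11 hosts.
No 4 of the 8 rules cover everything (all 70 combinations miss at least one host), so 5 is optimal.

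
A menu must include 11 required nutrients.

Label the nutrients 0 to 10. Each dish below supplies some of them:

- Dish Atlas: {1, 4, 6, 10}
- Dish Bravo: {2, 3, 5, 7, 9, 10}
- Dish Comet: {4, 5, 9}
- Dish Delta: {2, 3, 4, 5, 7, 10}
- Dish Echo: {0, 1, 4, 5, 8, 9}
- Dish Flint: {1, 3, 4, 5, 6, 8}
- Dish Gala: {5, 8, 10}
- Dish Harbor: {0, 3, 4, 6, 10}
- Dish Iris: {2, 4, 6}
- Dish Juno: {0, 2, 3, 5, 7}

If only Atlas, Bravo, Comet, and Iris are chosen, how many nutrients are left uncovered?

Union of Atlas, Bravo, Comet, Iris = {1, 2, 3, 4, 5, 6, 7, 9, 10}.
Not covered: 0, 8 — 2 nutrients.

2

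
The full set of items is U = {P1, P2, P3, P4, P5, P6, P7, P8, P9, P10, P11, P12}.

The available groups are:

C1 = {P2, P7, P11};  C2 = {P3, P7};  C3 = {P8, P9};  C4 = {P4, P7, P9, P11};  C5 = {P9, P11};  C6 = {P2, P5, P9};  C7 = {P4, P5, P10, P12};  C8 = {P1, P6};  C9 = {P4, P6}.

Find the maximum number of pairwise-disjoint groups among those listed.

4

C2, C5, C7, C8 are pairwise disjoint (C2={P3,P7}; C5={P9,P11}; C7={P4,P5,P10,P12}; C8={P1,P6}).
Every remaining group overlaps one of these, and no 5 of the listed groups are pairwise disjoint, so 4 is the maximum.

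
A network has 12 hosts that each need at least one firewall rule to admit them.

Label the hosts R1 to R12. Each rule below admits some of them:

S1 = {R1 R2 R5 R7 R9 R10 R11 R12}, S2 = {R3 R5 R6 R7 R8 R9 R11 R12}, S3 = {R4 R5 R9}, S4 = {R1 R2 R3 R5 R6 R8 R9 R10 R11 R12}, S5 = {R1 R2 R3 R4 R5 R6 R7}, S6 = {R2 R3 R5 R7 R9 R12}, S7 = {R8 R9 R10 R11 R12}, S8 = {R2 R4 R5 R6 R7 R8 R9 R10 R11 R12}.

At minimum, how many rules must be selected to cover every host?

Take {S5, S7}. Their union is {R1, R2, R3, R4, R5, R6, R7, R8, R9, R10, R11, R12}, which is all 12 hosts.
No single rule has all 12 hosts (the largest, S4, has 10), so 2 is optimal.

2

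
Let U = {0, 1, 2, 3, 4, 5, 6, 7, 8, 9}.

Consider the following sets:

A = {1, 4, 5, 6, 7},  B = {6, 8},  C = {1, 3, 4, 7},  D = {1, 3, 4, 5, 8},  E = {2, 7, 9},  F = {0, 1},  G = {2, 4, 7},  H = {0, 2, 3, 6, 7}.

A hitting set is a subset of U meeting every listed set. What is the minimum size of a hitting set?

Take T = {1, 2, 8}. Each listed set contains at least one of these, so T is a hitting set of size 3.
The sets B, F, G are pairwise disjoint, so any hitting set needs a separate item for each — at least 3. Hence 3 is optimal.

3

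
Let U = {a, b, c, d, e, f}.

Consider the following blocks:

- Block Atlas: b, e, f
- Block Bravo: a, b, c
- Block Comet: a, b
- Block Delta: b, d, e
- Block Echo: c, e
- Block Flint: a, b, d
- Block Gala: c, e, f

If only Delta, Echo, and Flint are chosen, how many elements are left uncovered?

Union of Delta, Echo, Flint = {a, b, c, d, e}.
Not covered: f — 1 element.

1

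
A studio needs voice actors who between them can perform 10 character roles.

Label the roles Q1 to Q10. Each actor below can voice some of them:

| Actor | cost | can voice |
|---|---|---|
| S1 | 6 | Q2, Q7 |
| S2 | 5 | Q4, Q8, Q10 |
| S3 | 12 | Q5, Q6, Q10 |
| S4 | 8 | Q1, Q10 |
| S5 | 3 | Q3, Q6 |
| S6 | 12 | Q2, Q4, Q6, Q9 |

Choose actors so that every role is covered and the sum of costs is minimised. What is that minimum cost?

S1, S2, S3, S4, S5, S6 together cover every role (S1 ∪ S2 ∪ S3 ∪ S4 ∪ S5 ∪ S6 = {Q1, Q2, Q3, Q4, Q5, Q6, Q7, Q8, Q9, Q10}); total cost 6 + 5 + 12 + 8 + 3 + 12 = 46.
No covering selection has total cost below 46.

46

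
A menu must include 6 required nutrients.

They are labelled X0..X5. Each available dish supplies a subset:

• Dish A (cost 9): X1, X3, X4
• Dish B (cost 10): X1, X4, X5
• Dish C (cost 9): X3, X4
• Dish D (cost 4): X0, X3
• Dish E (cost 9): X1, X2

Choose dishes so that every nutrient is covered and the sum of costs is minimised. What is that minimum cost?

B, D, E together cover every nutrient (B ∪ D ∪ E = {X0, X1, X2, X3, X4, X5}); total cost 10 + 4 + 9 = 23.
No covering selection has total cost below 23.

23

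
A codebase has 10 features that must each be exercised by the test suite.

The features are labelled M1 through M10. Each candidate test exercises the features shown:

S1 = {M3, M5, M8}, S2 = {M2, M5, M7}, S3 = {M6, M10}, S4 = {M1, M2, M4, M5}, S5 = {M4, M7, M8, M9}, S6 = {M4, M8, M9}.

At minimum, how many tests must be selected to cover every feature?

Take {S1, S3, S4, S5}. Their union is {M1, M2, M3, M4, M5, M6, M7, M8, M9, M10}, which is all 10 features.
Only S1 contains M3, so S1 is forced; the remaining 7 features need at least 3 more tests (each remaining test adds at most 3) — so at least 4 tests are needed, and 4 is optimal.

4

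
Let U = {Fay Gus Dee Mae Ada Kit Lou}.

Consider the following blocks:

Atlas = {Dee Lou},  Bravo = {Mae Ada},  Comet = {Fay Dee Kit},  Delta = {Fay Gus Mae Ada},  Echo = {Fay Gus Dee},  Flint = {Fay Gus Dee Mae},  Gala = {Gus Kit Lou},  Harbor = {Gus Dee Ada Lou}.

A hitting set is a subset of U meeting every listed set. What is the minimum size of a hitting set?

Take H = {Fay, Mae, Lou}. Each listed block contains at least one of these, so H is a hitting set of size 3.
No choice of 2 points meets every block, so 3 is the minimum.

3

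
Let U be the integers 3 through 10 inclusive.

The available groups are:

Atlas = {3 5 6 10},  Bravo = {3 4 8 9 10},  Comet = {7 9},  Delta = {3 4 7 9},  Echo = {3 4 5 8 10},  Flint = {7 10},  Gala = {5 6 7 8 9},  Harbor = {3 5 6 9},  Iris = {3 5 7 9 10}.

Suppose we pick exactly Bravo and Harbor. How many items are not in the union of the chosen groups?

Union of Bravo, Harbor = {3, 4, 5, 6, 8, 9, 10}.
Not covered: 7 — 1 item.

1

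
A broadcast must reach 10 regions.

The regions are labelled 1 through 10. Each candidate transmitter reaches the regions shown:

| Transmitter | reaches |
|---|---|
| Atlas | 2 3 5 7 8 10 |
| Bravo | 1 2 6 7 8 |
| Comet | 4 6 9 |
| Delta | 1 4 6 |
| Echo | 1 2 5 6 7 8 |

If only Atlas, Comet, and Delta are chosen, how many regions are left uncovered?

Union of Atlas, Comet, Delta = {1, 2, 3, 4, 5, 6, 7, 8, 9, 10} — that's every region, so 0 are uncovered.

0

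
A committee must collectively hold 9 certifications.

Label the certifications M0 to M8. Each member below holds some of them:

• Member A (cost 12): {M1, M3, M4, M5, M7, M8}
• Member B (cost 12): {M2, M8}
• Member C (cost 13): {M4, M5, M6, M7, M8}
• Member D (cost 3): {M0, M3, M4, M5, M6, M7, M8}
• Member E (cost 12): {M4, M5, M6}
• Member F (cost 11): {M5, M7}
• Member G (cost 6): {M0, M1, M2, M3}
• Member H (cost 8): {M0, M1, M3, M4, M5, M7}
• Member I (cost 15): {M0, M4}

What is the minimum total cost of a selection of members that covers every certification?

9

D, G together cover every certification (D ∪ G = {M0, M1, M2, M3, M4, M5, M6, M7, M8}); total cost 3 + 6 = 9.
No covering selection has total cost below 9.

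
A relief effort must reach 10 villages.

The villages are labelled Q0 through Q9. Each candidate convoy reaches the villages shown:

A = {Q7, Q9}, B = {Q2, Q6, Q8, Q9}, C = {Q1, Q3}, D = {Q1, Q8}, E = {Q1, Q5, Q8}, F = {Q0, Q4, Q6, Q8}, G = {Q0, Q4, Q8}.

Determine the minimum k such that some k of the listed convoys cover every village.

5

A and B and C and E and F together: A ∪ B ∪ C ∪ E ∪ F = {Q0, Q1, Q2, Q3, Q4, Q5, Q6, Q7, Q8, Q9} — every village is covered.
No 4 of the 7 convoys cover everything (all 35 combinations miss at least one village), so 5 is optimal.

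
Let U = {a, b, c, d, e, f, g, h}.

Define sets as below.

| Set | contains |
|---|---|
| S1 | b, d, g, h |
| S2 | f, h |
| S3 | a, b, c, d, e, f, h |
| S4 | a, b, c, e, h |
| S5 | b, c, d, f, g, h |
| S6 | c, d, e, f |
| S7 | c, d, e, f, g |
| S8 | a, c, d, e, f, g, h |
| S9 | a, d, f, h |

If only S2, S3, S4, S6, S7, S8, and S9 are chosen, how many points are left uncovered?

0

Union of S2, S3, S4, S6, S7, S8, S9 = {a, b, c, d, e, f, g, h} — that's every point, so 0 are uncovered.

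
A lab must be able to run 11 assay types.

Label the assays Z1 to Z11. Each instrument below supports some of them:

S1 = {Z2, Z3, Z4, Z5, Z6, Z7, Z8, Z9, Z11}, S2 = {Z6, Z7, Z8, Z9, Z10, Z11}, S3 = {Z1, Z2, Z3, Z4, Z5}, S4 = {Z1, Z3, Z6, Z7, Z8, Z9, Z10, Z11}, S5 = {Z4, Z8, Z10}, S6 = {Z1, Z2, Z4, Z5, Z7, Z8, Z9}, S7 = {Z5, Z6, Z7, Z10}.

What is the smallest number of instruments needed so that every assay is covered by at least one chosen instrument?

S3 and S4 together: S3 ∪ S4 = {Z1, Z2, Z3, Z4, Z5, Z6, Z7, Z8, Z9, Z10, Z11} — every assay is covered.
No single instrument has all 11 assays (the largest, S1, has 9), so 2 is optimal.

2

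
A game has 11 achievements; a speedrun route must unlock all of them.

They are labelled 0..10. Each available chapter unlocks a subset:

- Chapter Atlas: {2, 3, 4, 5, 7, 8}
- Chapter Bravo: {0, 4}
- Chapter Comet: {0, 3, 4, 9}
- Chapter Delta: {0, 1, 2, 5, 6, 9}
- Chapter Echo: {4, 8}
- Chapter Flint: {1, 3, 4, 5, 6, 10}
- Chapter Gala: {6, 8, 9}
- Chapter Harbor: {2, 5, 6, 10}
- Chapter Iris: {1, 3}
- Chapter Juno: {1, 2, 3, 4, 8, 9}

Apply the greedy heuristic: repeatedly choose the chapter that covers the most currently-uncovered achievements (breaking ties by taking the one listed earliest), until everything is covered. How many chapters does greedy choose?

Greedy: pick Atlas (covers 6 new) → pick Delta (covers 4 new) → pick Flint (covers 1 new). Total picks: 3.

3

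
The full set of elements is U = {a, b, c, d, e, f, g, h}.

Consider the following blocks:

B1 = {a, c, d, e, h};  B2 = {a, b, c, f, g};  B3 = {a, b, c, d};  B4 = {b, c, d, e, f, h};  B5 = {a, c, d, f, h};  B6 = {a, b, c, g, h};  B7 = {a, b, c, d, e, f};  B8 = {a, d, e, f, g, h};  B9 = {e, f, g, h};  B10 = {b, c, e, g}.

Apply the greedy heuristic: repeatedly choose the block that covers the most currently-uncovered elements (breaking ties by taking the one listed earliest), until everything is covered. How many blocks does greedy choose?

Greedy: pick B4 (covers 6 new) → pick B2 (covers 2 new). Total picks: 2.

2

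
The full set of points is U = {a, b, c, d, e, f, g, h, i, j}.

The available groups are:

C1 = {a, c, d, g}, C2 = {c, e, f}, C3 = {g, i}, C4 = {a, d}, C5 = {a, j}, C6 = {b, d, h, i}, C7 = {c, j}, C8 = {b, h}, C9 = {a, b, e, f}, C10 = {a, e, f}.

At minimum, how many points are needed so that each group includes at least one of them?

The 4 points {a, b, c, i} hit every group.
The groups C3, C7, C8, C10 are pairwise disjoint, so any hitting set needs a separate point for each — at least 4. Hence 4 is optimal.

4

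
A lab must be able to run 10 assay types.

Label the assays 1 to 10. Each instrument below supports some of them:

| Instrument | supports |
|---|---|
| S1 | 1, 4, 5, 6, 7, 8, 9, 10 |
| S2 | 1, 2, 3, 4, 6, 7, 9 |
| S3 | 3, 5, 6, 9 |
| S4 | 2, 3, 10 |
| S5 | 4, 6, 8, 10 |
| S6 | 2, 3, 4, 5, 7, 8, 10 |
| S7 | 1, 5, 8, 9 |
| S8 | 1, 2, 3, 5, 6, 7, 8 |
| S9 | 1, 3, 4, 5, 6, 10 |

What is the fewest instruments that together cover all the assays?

S2 and S6 together: S2 ∪ S6 = {1, 2, 3, 4, 5, 6, 7, 8, 9, 10} — every assay is covered.
No single instrument has all 10 assays (the largest, S1, has 8), so 2 is optimal.

2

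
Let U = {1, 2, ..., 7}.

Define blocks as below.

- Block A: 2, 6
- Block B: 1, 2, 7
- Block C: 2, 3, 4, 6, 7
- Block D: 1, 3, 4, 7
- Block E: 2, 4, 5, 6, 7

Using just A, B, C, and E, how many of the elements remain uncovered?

Union of A, B, C, E = {1, 2, 3, 4, 5, 6, 7} — that's every element, so 0 are uncovered.

0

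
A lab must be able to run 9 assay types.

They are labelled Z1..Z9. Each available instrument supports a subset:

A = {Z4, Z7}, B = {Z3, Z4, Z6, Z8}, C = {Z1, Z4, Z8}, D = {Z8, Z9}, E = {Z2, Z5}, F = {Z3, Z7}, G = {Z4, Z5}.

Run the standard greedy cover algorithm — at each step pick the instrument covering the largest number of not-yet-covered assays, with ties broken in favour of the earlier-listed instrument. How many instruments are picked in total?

5

Greedy: pick B (covers 4 new) → pick E (covers 2 new) → pick A (covers 1 new) → pick C (covers 1 new) → pick D (covers 1 new). Total picks: 5.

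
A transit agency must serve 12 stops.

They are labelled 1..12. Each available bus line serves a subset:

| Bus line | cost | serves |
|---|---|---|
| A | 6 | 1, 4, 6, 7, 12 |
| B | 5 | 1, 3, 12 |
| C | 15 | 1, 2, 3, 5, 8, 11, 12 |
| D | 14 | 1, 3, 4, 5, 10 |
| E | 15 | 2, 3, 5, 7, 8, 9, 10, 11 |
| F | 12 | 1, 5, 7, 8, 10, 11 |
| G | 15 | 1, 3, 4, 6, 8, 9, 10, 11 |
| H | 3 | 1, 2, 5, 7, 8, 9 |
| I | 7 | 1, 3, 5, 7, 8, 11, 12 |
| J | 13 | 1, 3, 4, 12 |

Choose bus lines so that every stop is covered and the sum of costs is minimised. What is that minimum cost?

21

A, E together cover every stop (A ∪ E = {1, 2, 3, 4, 5, 6, 7, 8, 9, 10, 11, 12}); total cost 6 + 15 = 21.
The greedy pick H, A, I, F costs 28; no covering selection beats 21.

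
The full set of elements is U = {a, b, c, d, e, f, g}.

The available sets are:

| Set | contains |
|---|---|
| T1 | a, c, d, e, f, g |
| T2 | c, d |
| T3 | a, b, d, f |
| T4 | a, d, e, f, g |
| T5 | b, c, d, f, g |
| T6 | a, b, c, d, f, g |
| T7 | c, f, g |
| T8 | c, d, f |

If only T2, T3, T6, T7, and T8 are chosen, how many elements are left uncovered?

1

Union of T2, T3, T6, T7, T8 = {a, b, c, d, f, g}.
Not covered: e — 1 element.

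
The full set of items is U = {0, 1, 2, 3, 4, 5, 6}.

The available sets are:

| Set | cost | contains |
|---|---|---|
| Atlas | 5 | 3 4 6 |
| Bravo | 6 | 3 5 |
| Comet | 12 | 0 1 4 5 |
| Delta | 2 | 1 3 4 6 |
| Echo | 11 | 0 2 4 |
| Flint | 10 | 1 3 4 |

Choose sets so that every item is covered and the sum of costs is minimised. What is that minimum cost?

Bravo, Delta, Echo together cover every item (Bravo ∪ Delta ∪ Echo = {0, 1, 2, 3, 4, 5, 6}); total cost 6 + 2 + 11 = 19.
No covering selection has total cost below 19.

19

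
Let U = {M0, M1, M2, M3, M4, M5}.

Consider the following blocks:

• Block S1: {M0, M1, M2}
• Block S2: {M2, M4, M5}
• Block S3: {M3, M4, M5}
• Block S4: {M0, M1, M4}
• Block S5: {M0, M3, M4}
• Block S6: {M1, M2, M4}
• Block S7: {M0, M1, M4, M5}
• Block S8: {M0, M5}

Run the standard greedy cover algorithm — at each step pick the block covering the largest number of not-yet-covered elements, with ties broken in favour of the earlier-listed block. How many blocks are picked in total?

3

Greedy: pick S7 (covers 4 new) → pick S1 (covers 1 new) → pick S3 (covers 1 new). Total picks: 3.
(The true minimum cover uses only 2 blocks, so greedy is not optimal here.)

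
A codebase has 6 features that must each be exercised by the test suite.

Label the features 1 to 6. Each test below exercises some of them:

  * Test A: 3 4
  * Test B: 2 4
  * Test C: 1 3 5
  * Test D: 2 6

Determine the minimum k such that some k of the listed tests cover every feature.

3

Take {B, C, D}. Their union is {1, 2, 3, 4, 5, 6}, which is all 6 features.
Only C contains 1, so C is forced; the remaining 3 features need at least 2 more tests (each remaining test adds at most 2) — so at least 3 tests are needed, and 3 is optimal.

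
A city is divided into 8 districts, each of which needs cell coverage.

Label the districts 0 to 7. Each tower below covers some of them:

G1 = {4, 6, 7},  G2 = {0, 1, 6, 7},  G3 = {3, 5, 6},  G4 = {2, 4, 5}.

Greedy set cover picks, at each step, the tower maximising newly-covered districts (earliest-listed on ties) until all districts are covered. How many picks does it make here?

Greedy: pick G2 (covers 4 new) → pick G4 (covers 3 new) → pick G3 (covers 1 new). Total picks: 3.

3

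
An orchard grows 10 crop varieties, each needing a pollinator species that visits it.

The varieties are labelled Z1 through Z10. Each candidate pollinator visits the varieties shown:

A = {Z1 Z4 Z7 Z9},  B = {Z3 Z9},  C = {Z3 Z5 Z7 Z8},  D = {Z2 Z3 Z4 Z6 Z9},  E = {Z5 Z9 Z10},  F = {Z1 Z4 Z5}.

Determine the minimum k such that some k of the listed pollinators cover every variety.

Take {A, C, D, E}. Their union is {Z1, Z2, Z3, Z4, Z5, Z6, Z7, Z8, Z9, Z10}, which is all 10 varieties.
No 3 of the 6 pollinators cover everything (all 20 combinations miss at least one variety), so 4 is optimal.

4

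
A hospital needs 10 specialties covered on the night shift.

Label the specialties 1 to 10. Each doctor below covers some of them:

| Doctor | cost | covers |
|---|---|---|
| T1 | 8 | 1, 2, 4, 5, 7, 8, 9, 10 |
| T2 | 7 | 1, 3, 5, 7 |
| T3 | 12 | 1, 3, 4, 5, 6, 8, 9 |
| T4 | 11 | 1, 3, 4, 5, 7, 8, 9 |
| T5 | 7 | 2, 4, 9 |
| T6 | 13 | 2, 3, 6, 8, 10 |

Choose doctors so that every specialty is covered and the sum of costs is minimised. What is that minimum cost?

T1, T3 together cover every specialty (T1 ∪ T3 = {1, 2, 3, 4, 5, 6, 7, 8, 9, 10}); total cost 8 + 12 = 20.
No covering selection has total cost below 20.

20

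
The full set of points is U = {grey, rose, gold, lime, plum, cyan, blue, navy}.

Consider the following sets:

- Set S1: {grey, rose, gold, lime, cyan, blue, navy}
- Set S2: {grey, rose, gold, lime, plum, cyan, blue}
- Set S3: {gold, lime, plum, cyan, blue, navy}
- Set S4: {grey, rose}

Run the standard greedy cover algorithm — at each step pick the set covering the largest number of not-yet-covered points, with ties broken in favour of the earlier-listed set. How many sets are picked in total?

2

Greedy: pick S1 (covers 7 new) → pick S2 (covers 1 new). Total picks: 2.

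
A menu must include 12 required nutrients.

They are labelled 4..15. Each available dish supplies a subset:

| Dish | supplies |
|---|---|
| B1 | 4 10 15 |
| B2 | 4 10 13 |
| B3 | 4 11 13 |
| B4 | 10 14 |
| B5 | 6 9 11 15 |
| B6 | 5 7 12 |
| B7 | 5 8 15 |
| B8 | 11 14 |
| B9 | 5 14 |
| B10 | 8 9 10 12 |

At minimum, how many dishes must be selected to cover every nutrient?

Take {B2, B5, B6, B7, B8}. Their union is {4, 5, 6, 7, 8, 9, 10, 11, 12, 13, 14, 15}, which is all 12 nutrients.
No 4 of the 10 dishes cover everything (all 210 combinations miss at least one nutrient), so 5 is optimal.

5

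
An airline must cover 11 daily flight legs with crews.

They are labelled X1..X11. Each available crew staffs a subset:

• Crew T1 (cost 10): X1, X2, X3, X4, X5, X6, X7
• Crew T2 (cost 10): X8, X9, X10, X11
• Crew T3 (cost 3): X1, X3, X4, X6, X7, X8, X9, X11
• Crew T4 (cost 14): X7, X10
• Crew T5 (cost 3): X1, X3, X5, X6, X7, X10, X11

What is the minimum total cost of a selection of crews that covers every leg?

T1, T3, T5 together cover every leg (T1 ∪ T3 ∪ T5 = {X1, X2, X3, X4, X5, X6, X7, X8, X9, X10, X11}); total cost 10 + 3 + 3 = 16.
No covering selection has total cost below 16.

16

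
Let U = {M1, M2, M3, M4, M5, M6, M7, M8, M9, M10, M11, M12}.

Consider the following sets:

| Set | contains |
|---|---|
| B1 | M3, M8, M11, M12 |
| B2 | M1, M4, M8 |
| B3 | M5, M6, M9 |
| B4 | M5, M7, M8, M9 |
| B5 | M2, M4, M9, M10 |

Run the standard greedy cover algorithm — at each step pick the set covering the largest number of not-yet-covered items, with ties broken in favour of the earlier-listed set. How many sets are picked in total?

5

Greedy: pick B1 (covers 4 new) → pick B5 (covers 4 new) → pick B3 (covers 2 new) → pick B2 (covers 1 new) → pick B4 (covers 1 new). Total picks: 5.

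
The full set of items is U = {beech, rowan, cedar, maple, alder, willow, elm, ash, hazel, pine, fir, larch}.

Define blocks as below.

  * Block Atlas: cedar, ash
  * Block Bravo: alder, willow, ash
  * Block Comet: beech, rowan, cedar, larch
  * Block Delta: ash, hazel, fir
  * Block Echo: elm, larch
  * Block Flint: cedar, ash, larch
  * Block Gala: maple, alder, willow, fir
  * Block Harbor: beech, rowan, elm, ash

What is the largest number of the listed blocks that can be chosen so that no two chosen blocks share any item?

3

Atlas, Echo, Gala are pairwise disjoint (Atlas={cedar,ash}; Echo={elm,larch}; Gala={maple,alder,willow,fir}).
Every remaining block overlaps one of these, and no 4 of the listed blocks are pairwise disjoint, so 3 is the maximum.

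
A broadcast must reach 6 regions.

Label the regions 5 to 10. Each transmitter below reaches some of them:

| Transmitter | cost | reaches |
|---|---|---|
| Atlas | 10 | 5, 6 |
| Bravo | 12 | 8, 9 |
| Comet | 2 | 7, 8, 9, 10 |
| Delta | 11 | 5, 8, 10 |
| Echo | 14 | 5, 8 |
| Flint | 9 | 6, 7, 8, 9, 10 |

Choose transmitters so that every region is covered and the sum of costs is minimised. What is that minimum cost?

Atlas, Comet together cover every region (Atlas ∪ Comet = {5, 6, 7, 8, 9, 10}); total cost 10 + 2 = 12.
No covering selection has total cost below 12.

12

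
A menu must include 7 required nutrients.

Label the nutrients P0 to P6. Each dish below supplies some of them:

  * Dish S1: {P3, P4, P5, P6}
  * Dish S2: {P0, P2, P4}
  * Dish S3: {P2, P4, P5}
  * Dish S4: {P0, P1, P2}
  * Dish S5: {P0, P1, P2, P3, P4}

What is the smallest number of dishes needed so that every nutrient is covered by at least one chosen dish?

S1 and S4 together: S1 ∪ S4 = {P0, P1, P2, P3, P4, P5, P6} — every nutrient is covered.
No single dish has all 7 nutrients (the largest, S5, has 5), so 2 is optimal.

2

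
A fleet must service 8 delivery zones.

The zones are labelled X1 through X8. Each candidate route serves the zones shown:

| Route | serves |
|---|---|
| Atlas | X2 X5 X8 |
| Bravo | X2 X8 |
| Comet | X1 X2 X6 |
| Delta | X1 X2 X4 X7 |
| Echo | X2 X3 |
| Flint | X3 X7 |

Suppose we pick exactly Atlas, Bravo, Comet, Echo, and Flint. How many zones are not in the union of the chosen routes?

Union of Atlas, Bravo, Comet, Echo, Flint = {X1, X2, X3, X5, X6, X7, X8}.
Not covered: X4 — 1 zone.

1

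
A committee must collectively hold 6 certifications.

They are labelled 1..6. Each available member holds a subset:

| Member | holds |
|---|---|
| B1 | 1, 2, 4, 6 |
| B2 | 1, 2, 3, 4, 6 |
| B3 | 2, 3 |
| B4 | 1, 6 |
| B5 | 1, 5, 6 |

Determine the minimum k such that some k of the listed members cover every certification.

B2 and B5 together: B2 ∪ B5 = {1, 2, 3, 4, 5, 6} — every certification is covered.
No single member has all 6 certifications (the largest, B2, has 5), so 2 is optimal.

2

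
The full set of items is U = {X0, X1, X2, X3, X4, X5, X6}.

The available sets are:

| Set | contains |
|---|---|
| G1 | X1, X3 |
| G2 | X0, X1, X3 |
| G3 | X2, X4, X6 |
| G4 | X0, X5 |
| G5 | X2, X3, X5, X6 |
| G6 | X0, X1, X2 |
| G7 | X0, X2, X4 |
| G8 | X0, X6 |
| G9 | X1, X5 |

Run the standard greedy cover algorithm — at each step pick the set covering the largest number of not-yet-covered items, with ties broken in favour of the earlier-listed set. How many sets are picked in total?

3

Greedy: pick G5 (covers 4 new) → pick G2 (covers 2 new) → pick G3 (covers 1 new). Total picks: 3.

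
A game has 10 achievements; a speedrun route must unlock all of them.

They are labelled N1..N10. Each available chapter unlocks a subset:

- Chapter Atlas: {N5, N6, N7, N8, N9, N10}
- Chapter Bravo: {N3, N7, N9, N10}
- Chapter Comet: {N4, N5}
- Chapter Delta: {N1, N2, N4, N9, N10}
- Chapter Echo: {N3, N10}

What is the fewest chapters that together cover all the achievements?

Atlas and Bravo and Delta together: Atlas ∪ Bravo ∪ Delta = {N1, N2, N3, N4, N5, N6, N7, N8, N9, N10} — every achievement is covered.
Only Delta contains N1, so Delta is forced; the remaining 5 achievements need at least 2 more chapters (each remaining chapter adds at most 4) — so at least 3 chapters are needed, and 3 is optimal.

3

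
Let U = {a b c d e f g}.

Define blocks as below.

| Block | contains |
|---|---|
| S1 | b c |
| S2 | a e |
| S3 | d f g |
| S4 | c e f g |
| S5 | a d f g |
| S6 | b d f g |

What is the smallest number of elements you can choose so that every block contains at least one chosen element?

3

H = {a, b, f} meets every block (each contains at least one member of H), and |H| = 3.
The blocks S1, S2, S3 are pairwise disjoint, so any hitting set needs a separate element for each — at least 3. Hence 3 is optimal.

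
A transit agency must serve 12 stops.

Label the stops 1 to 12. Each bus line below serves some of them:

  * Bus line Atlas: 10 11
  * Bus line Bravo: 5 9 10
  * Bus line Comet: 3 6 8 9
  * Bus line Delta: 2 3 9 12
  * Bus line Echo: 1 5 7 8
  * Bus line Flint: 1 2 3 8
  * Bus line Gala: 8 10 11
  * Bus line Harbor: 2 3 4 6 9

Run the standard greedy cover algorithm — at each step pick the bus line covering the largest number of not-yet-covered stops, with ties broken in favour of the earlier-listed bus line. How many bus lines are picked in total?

Greedy: pick Harbor (covers 5 new) → pick Echo (covers 4 new) → pick Atlas (covers 2 new) → pick Delta (covers 1 new). Total picks: 4.

4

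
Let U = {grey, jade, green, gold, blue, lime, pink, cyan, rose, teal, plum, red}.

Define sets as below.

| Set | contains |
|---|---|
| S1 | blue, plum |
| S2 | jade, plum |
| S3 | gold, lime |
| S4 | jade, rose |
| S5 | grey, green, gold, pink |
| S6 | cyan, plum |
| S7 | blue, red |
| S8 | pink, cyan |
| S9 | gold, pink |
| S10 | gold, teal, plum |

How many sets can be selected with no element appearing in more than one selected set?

4

S3, S4, S7, S8 are pairwise disjoint (S3={gold,lime}; S4={jade,rose}; S7={blue,red}; S8={pink,cyan}).
Every remaining set overlaps one of these, and no 5 of the listed sets are pairwise disjoint, so 4 is the maximum.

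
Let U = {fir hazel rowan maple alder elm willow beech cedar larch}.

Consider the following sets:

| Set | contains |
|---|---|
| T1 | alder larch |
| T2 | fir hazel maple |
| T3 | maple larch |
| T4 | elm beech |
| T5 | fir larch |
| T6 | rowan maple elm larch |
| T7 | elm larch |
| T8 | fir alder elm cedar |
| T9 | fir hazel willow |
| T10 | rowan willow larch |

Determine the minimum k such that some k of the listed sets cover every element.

4

Take {T2, T4, T8, T10}. Their union is {fir, hazel, rowan, maple, alder, elm, willow, beech, cedar, larch}, which is all 10 elements.
Only T4 contains beech, so T4 is forced; the remaining 8 elements need at least 3 more sets (each remaining set adds at most 3) — so at least 4 sets are needed, and 4 is optimal.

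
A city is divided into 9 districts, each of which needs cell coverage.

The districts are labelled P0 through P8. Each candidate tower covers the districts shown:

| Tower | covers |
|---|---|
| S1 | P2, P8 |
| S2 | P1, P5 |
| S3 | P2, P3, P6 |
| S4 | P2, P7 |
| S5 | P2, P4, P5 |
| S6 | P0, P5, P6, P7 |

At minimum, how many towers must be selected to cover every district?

S1 and S2 and S3 and S5 and S6 together: S1 ∪ S2 ∪ S3 ∪ S5 ∪ S6 = {P0, P1, P2, P3, P4, P5, P6, P7, P8} — every district is covered.
No 4 of the 6 towers cover everything (all 15 combinations miss at least one district), so 5 is optimal.

5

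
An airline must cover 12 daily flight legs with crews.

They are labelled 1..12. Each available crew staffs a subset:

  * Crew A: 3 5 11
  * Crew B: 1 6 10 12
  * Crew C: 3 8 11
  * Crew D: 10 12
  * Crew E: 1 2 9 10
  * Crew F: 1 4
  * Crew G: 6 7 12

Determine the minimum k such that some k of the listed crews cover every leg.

5

Take {A, C, E, F, G}. Their union is {1, 2, 3, 4, 5, 6, 7, 8, 9, 10, 11, 12}, which is all 12 legs.
Only F contains 4, so F is forced; the remaining 10 legs need at least 4 more crews (each remaining crew adds at most 3) — so at least 5 crews are needed, and 5 is optimal.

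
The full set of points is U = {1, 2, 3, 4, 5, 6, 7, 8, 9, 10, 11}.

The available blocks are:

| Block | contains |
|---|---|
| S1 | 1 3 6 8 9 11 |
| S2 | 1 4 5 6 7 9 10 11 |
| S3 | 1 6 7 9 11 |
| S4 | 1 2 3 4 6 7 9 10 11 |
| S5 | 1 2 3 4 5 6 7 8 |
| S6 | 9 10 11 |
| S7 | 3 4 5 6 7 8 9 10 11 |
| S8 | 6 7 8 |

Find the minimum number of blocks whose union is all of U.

Take {S4, S5}. Their union is {1, 2, 3, 4, 5, 6, 7, 8, 9, 10, 11}, which is all 11 points.
No single block has all 11 points (the largest, S4, has 9), so 2 is optimal.

2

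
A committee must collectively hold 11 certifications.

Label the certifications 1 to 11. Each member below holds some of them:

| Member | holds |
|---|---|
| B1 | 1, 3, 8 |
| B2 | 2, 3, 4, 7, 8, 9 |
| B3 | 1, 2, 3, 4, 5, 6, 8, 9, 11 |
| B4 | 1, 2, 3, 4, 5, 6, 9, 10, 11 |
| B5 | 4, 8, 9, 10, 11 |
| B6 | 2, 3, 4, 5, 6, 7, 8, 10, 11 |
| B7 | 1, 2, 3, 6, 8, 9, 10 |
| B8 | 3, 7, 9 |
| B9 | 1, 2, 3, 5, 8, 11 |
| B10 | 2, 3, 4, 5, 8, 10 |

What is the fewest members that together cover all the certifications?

B3 and B6 together: B3 ∪ B6 = {1, 2, 3, 4, 5, 6, 7, 8, 9, 10, 11} — every certification is covered.
No single member has all 11 certifications (the largest, B3, has 9), so 2 is optimal.

2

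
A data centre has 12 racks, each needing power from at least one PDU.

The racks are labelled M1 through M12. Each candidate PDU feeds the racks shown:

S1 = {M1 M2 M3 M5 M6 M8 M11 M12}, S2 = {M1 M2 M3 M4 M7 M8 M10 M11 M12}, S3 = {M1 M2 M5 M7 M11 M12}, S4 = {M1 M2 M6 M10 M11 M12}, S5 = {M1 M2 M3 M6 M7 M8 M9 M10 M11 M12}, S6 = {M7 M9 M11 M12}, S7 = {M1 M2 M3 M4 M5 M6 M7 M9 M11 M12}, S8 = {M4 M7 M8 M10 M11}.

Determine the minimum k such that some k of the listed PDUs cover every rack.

Take {S2, S7}. Their union is {M1, M2, M3, M4, M5, M6, M7, M8, M9, M10, M11, M12}, which is all 12 racks.
No single PDU has all 12 racks (the largest, S5, has 10), so 2 is optimal.

2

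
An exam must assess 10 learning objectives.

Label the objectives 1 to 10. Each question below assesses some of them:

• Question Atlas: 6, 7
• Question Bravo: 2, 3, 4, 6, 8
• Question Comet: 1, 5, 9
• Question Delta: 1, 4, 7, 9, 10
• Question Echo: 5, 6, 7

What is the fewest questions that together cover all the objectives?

3

Bravo and Delta and Echo together: Bravo ∪ Delta ∪ Echo = {1, 2, 3, 4, 5, 6, 7, 8, 9, 10} — every objective is covered.
Only Bravo contains 2, so Bravo is forced; the remaining 5 objectives need at least 2 more questions (each remaining question adds at most 4) — so at least 3 questions are needed, and 3 is optimal.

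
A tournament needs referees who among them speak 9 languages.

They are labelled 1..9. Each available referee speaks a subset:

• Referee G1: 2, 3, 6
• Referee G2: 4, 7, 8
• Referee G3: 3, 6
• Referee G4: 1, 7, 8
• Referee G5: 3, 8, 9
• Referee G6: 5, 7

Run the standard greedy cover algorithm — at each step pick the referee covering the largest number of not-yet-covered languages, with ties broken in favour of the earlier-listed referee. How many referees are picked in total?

5

Greedy: pick G1 (covers 3 new) → pick G2 (covers 3 new) → pick G4 (covers 1 new) → pick G5 (covers 1 new) → pick G6 (covers 1 new). Total picks: 5.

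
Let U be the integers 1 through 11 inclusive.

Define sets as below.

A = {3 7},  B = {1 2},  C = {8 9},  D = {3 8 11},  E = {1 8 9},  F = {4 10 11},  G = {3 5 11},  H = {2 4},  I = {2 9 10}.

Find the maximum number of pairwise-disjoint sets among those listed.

4

A, B, C, F are pairwise disjoint (A={3,7}; B={1,2}; C={8,9}; F={4,10,11}).
Every remaining set overlaps one of these, and no 5 of the listed sets are pairwise disjoint, so 4 is the maximum.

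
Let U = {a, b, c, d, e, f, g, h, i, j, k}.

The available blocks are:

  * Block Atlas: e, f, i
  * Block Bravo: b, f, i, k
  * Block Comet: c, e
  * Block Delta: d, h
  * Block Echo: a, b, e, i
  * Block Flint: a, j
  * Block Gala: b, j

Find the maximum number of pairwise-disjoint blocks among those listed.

4

Bravo, Comet, Delta, Flint are pairwise disjoint (Bravo={b,f,i,k}; Comet={c,e}; Delta={d,h}; Flint={a,j}).
Every remaining block overlaps one of these, and no 5 of the listed blocks are pairwise disjoint, so 4 is the maximum.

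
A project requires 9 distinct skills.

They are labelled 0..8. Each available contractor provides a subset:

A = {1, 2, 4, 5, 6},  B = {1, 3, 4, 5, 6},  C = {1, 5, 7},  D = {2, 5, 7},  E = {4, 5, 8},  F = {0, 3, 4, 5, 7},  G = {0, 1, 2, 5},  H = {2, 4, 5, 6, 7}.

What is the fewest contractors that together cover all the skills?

A and E and F together: A ∪ E ∪ F = {0, 1, 2, 3, 4, 5, 6, 7, 8} — every skill is covered.
Only E contains 8, so E is forced; the remaining 6 skills need at least 2 more contractors (each remaining contractor adds at most 3) — so at least 3 contractors are needed, and 3 is optimal.

3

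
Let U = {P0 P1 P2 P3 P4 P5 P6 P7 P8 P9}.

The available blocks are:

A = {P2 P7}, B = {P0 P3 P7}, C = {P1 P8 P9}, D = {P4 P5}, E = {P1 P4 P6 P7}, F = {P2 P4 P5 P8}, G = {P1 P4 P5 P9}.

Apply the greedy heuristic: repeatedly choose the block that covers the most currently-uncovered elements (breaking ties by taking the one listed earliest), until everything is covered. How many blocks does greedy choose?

Greedy: pick E (covers 4 new) → pick F (covers 3 new) → pick B (covers 2 new) → pick C (covers 1 new). Total picks: 4.

4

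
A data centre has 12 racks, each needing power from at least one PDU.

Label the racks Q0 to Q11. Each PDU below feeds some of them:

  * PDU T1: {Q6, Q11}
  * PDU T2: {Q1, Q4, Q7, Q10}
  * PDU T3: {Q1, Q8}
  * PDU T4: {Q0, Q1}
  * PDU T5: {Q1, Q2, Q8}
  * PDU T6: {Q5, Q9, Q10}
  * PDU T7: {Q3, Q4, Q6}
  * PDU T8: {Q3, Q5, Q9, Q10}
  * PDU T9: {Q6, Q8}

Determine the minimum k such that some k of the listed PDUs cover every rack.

T1 and T2 and T4 and T5 and T8 together: T1 ∪ T2 ∪ T4 ∪ T5 ∪ T8 = {Q0, Q1, Q2, Q3, Q4, Q5, Q6, Q7, Q8, Q9, Q10, Q11} — every rack is covered.
No 4 of the 9 PDUs cover everything (all 126 combinations miss at least one rack), so 5 is optimal.

5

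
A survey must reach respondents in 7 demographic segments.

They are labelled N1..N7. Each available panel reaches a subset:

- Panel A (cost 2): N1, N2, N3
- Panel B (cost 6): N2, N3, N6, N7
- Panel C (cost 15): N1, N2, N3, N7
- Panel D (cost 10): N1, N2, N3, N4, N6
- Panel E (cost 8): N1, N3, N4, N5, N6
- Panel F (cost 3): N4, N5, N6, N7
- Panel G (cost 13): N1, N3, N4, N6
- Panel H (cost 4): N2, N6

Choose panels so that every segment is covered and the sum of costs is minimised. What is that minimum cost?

5

A, F together cover every segment (A ∪ F = {N1, N2, N3, N4, N5, N6, N7}); total cost 2 + 3 = 5.
No covering selection has total cost below 5.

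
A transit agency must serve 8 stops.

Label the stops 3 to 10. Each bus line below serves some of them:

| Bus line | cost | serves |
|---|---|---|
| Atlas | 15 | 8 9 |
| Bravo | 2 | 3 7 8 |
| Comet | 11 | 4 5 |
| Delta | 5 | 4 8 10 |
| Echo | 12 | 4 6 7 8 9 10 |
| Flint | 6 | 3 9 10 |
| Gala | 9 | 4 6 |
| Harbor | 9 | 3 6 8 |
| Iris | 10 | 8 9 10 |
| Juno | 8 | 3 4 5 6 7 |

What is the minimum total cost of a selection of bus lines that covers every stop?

16

Bravo, Flint, Juno together cover every stop (Bravo ∪ Flint ∪ Juno = {3, 4, 5, 6, 7, 8, 9, 10}); total cost 2 + 6 + 8 = 16.
The greedy pick Bravo, Delta, Juno, Flint costs 21; no covering selection beats 16.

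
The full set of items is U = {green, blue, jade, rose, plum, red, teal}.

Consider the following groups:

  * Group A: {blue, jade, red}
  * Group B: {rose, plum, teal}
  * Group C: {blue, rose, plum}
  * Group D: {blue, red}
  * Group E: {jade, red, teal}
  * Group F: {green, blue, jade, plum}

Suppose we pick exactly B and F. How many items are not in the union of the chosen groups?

Union of B, F = {green, blue, jade, rose, plum, teal}.
Not covered: red — 1 item.

1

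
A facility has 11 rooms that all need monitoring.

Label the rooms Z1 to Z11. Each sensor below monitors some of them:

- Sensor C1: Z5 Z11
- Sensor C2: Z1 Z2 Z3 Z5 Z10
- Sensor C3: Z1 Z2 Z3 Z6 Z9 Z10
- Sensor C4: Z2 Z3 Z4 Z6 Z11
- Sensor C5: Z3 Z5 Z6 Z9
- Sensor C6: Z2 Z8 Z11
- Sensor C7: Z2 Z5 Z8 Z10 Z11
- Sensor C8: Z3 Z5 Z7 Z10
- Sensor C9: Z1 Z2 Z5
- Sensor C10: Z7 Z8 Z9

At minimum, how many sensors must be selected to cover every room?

3

Take {C2, C4, C10}. Their union is {Z1, Z2, Z3, Z4, Z5, Z6, Z7, Z8, Z9, Z10, Z11}, which is all 11 rooms.
Only C4 contains Z4, so C4 is forced; the remaining 6 rooms need at least 2 more sensors (each remaining sensor adds at most 3) — so at least 3 sensors are needed, and 3 is optimal.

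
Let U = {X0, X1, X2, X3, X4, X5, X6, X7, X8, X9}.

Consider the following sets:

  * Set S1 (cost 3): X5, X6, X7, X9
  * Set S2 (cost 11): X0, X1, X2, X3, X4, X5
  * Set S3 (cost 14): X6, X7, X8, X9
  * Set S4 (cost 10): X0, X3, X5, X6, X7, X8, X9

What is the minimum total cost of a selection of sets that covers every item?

S2, S4 together cover every item (S2 ∪ S4 = {X0, X1, X2, X3, X4, X5, X6, X7, X8, X9}); total cost 11 + 10 = 21.
The greedy pick S1, S2, S4 costs 24; no covering selection beats 21.

21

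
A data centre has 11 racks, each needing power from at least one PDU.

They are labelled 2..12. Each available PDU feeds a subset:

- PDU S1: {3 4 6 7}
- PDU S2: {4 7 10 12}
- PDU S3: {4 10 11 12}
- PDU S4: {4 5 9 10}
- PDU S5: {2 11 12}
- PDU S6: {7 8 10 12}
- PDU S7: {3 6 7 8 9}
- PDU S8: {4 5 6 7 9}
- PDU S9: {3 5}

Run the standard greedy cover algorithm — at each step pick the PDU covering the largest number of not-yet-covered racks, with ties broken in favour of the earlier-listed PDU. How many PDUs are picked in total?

4

Greedy: pick S7 (covers 5 new) → pick S3 (covers 4 new) → pick S4 (covers 1 new) → pick S5 (covers 1 new). Total picks: 4.
(The true minimum cover uses only 3 PDUs, so greedy is not optimal here.)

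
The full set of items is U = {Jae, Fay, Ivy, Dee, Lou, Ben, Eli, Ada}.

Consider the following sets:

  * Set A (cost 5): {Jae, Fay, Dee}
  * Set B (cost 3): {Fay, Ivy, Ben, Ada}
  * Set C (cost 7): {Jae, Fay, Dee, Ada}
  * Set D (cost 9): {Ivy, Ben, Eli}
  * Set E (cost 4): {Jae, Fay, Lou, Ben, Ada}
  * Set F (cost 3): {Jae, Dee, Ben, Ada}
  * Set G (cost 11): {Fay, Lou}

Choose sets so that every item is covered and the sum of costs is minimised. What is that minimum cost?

16

D, E, F together cover every item (D ∪ E ∪ F = {Jae, Fay, Ivy, Dee, Lou, Ben, Eli, Ada}); total cost 9 + 4 + 3 = 16.
The greedy pick B, F, E, D costs 19; no covering selection beats 16.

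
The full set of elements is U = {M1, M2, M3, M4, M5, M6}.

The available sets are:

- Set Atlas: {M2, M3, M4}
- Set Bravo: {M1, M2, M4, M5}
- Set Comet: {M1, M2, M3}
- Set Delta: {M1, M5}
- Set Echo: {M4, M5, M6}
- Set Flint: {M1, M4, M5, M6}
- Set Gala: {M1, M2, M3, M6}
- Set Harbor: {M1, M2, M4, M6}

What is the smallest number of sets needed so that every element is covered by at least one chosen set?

2

Flint and Gala together: Flint ∪ Gala = {M1, M2, M3, M4, M5, M6} — every element is covered.
No single set has all 6 elements (the largest, Bravo, has 4), so 2 is optimal.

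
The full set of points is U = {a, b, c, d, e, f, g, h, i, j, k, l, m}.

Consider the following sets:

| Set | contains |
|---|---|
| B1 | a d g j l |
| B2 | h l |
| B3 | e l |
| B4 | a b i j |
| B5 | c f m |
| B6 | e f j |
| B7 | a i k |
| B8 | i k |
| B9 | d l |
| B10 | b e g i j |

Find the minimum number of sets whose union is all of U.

5

Take {B2, B5, B7, B9, B10}. Their union is {a, b, c, d, e, f, g, h, i, j, k, l, m}, which is all 13 points.
No 4 of the 10 sets cover everything (all 210 combinations miss at least one point), so 5 is optimal.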